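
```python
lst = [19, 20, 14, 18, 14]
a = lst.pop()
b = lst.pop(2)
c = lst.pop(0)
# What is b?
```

After line 1: lst = [19, 20, 14, 18, 14]
After line 2 (pop() -> a = 14): lst = [19, 20, 14, 18]
After line 3 (pop(2) -> b = 14): lst = [19, 20, 18]
After line 4 (pop(0) -> c = 19): lst = [20, 18]

14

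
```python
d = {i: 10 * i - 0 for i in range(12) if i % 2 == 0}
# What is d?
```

{0: 0, 2: 20, 4: 40, 6: 60, 8: 80, 10: 100}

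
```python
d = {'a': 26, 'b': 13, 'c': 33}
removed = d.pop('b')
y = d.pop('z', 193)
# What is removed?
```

After line 1: d = {'a': 26, 'b': 13, 'c': 33}
After line 2 (pop 'b' returns 13): d = {'a': 26, 'c': 33}, removed = 13
After line 3 (pop 'z' missing, returns default 193): d = {'a': 26, 'c': 33}, y = 193

13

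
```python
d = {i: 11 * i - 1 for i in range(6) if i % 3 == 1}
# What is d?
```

{1: 10, 4: 43}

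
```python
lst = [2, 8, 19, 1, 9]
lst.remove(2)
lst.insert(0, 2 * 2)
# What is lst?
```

After line 1: lst = [2, 8, 19, 1, 9]
After line 2 (remove first 2): lst = [8, 19, 1, 9]
After line 3 (insert 4 at index 0): lst = [4, 8, 19, 1, 9]

[4, 8, 19, 1, 9]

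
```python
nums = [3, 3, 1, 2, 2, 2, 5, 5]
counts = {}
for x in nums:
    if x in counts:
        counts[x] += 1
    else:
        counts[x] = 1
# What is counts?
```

Initial: counts = {}, nums = [3, 3, 1, 2, 2, 2, 5, 5]
See 3: counts = {3: 1}
See 3: counts = {3: 2}
See 1: counts = {3: 2, 1: 1}
See 2: counts = {3: 2, 1: 1, 2: 1}
See 2: counts = {3: 2, 1: 1, 2: 2}
See 2: counts = {3: 2, 1: 1, 2: 3}
See 5: counts = {3: 2, 1: 1, 2: 3, 5: 1}
See 5: counts = {3: 2, 1: 1, 2: 3, 5: 2}

{3: 2, 1: 1, 2: 3, 5: 2}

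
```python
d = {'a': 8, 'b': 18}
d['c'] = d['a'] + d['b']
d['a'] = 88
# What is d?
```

After line 1: d = {'a': 8, 'b': 18}
After line 2 (d['c'] = 8 + 18): d = {'a': 8, 'b': 18, 'c': 26}
After line 3: d = {'a': 88, 'b': 18, 'c': 26}

{'a': 88, 'b': 18, 'c': 26}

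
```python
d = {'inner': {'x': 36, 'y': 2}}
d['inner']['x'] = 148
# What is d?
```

After line 1: d = {'inner': {'x': 36, 'y': 2}}
After line 2 (inner x overwritten): d = {'inner': {'x': 148, 'y': 2}}

{'inner': {'x': 148, 'y': 2}}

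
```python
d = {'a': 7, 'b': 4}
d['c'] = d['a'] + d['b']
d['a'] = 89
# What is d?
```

After line 1: d = {'a': 7, 'b': 4}
After line 2 (d['c'] = 7 + 4): d = {'a': 7, 'b': 4, 'c': 11}
After line 3: d = {'a': 89, 'b': 4, 'c': 11}

{'a': 89, 'b': 4, 'c': 11}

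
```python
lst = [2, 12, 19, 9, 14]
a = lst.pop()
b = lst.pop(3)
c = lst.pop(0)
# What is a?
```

After line 1: lst = [2, 12, 19, 9, 14]
After line 2 (pop() -> a = 14): lst = [2, 12, 19, 9]
After line 3 (pop(3) -> b = 9): lst = [2, 12, 19]
After line 4 (pop(0) -> c = 2): lst = [12, 19]

14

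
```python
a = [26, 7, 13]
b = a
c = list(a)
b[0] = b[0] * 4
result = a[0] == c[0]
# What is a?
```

After line 1: a = [26, 7, 13]
After line 2 (b = a, alias): a = [26, 7, 13], b = [26, 7, 13]
After line 3 (c = list(a) is a copy, new object): c = [26, 7, 13]
After line 4 (b[0] = 26 * 4 = 104; mutates shared a/b): a = b = [104, 7, 13], c = [26, 7, 13]
After line 5 (a[0] = 104, c[0] = 26; result = False)

[104, 7, 13]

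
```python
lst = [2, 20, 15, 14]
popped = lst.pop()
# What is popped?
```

14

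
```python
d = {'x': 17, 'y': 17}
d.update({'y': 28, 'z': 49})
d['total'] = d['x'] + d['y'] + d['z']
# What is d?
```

After line 1: d = {'x': 17, 'y': 17}
After line 2 (y overwritten, z added): d = {'x': 17, 'y': 28, 'z': 49}
After line 3 (total = 17 + 28 + 49 = 94): d = {'x': 17, 'y': 28, 'z': 49, 'total': 94}

{'x': 17, 'y': 28, 'z': 49, 'total': 94}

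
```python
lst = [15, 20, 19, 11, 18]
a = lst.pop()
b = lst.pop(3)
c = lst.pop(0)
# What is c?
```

After line 1: lst = [15, 20, 19, 11, 18]
After line 2 (pop() -> a = 18): lst = [15, 20, 19, 11]
After line 3 (pop(3) -> b = 11): lst = [15, 20, 19]
After line 4 (pop(0) -> c = 15): lst = [20, 19]

15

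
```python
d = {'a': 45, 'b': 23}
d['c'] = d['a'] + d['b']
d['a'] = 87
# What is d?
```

After line 1: d = {'a': 45, 'b': 23}
After line 2 (d['c'] = 45 + 23): d = {'a': 45, 'b': 23, 'c': 68}
After line 3: d = {'a': 87, 'b': 23, 'c': 68}

{'a': 87, 'b': 23, 'c': 68}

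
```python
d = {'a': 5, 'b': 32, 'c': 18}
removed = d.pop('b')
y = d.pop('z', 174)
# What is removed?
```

After line 1: d = {'a': 5, 'b': 32, 'c': 18}
After line 2 (pop 'b' returns 32): d = {'a': 5, 'c': 18}, removed = 32
After line 3 (pop 'z' missing, returns default 174): d = {'a': 5, 'c': 18}, y = 174

32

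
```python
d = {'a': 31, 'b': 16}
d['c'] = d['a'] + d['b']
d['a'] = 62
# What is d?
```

After line 1: d = {'a': 31, 'b': 16}
After line 2 (d['c'] = 31 + 16): d = {'a': 31, 'b': 16, 'c': 47}
After line 3: d = {'a': 62, 'b': 16, 'c': 47}

{'a': 62, 'b': 16, 'c': 47}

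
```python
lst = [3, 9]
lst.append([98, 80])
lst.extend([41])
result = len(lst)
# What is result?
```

After line 1: lst = [3, 9]
After line 2 (append adds [98, 80] as single element): lst = [3, 9, [98, 80]]
After line 3 (extend unpacks [41], adds 41): lst = [3, 9, [98, 80], 41]
After line 4: result = len(lst) = 4

4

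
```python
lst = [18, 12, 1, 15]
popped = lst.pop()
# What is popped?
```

15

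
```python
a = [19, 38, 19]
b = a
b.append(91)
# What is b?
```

After line 1: a = [19, 38, 19]
After line 2 (b = a is an alias, same object): a = [19, 38, 19], b = [19, 38, 19]
After line 3 (b.append mutates the shared list): a = [19, 38, 19, 91], b = [19, 38, 19, 91]

[19, 38, 19, 91]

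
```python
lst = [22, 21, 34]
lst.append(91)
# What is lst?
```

[22, 21, 34, 91]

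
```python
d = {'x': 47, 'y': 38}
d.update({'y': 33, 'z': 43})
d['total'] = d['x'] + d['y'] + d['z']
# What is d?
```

After line 1: d = {'x': 47, 'y': 38}
After line 2 (y overwritten, z added): d = {'x': 47, 'y': 33, 'z': 43}
After line 3 (total = 47 + 33 + 43 = 123): d = {'x': 47, 'y': 33, 'z': 43, 'total': 123}

{'x': 47, 'y': 33, 'z': 43, 'total': 123}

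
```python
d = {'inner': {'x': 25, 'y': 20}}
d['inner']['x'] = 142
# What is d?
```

After line 1: d = {'inner': {'x': 25, 'y': 20}}
After line 2 (inner x overwritten): d = {'inner': {'x': 142, 'y': 20}}

{'inner': {'x': 142, 'y': 20}}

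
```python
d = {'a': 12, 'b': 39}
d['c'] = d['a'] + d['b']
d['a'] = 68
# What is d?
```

After line 1: d = {'a': 12, 'b': 39}
After line 2 (d['c'] = 12 + 39): d = {'a': 12, 'b': 39, 'c': 51}
After line 3: d = {'a': 68, 'b': 39, 'c': 51}

{'a': 68, 'b': 39, 'c': 51}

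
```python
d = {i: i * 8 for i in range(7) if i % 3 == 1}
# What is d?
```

{1: 8, 4: 32}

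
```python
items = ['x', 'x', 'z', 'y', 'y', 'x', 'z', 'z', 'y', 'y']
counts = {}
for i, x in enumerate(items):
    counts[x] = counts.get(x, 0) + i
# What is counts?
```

Initial: counts = {}, items = ['x', 'x', 'z', 'y', 'y', 'x', 'z', 'z', 'y', 'y']
i=0, x='x': counts = {'x': 0}
i=1, x='x': counts = {'x': 1}
i=2, x='z': counts = {'x': 1, 'z': 2}
i=3, x='y': counts = {'x': 1, 'z': 2, 'y': 3}
i=4, x='y': counts = {'x': 1, 'z': 2, 'y': 7}
i=5, x='x': counts = {'x': 6, 'z': 2, 'y': 7}
i=6, x='z': counts = {'x': 6, 'z': 8, 'y': 7}
i=7, x='z': counts = {'x': 6, 'z': 15, 'y': 7}
i=8, x='y': counts = {'x': 6, 'z': 15, 'y': 15}
i=9, x='y': counts = {'x': 6, 'z': 15, 'y': 24}

{'x': 6, 'z': 15, 'y': 24}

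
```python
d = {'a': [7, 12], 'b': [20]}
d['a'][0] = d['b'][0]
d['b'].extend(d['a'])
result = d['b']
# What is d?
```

After line 1: d = {'a': [7, 12], 'b': [20]}
After line 2 (a[0] = b[0] = 20): d = {'a': [20, 12], 'b': [20]}
After line 3 (b.extend(a) appends [20, 12]): d = {'a': [20, 12], 'b': [20, 20, 12]}
After line 4: result = d['b'] = [20, 20, 12]

{'a': [20, 12], 'b': [20, 20, 12]}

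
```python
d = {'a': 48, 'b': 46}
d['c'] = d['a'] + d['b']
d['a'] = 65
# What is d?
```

After line 1: d = {'a': 48, 'b': 46}
After line 2 (d['c'] = 48 + 46): d = {'a': 48, 'b': 46, 'c': 94}
After line 3: d = {'a': 65, 'b': 46, 'c': 94}

{'a': 65, 'b': 46, 'c': 94}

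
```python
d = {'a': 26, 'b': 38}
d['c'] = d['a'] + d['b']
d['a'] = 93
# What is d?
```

After line 1: d = {'a': 26, 'b': 38}
After line 2 (d['c'] = 26 + 38): d = {'a': 26, 'b': 38, 'c': 64}
After line 3: d = {'a': 93, 'b': 38, 'c': 64}

{'a': 93, 'b': 38, 'c': 64}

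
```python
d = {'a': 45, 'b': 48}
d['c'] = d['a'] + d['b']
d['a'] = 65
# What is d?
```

After line 1: d = {'a': 45, 'b': 48}
After line 2 (d['c'] = 45 + 48): d = {'a': 45, 'b': 48, 'c': 93}
After line 3: d = {'a': 65, 'b': 48, 'c': 93}

{'a': 65, 'b': 48, 'c': 93}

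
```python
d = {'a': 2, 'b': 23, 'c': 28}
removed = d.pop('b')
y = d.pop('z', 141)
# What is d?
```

After line 1: d = {'a': 2, 'b': 23, 'c': 28}
After line 2 (pop 'b' returns 23): d = {'a': 2, 'c': 28}, removed = 23
After line 3 (pop 'z' missing, returns default 141): d = {'a': 2, 'c': 28}, y = 141

{'a': 2, 'c': 28}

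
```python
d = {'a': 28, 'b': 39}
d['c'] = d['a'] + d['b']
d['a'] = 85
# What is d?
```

After line 1: d = {'a': 28, 'b': 39}
After line 2 (d['c'] = 28 + 39): d = {'a': 28, 'b': 39, 'c': 67}
After line 3: d = {'a': 85, 'b': 39, 'c': 67}

{'a': 85, 'b': 39, 'c': 67}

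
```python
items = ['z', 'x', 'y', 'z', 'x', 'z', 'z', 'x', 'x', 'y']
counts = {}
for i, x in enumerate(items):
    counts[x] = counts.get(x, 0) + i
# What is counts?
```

Initial: counts = {}, items = ['z', 'x', 'y', 'z', 'x', 'z', 'z', 'x', 'x', 'y']
i=0, x='z': counts = {'z': 0}
i=1, x='x': counts = {'z': 0, 'x': 1}
i=2, x='y': counts = {'z': 0, 'x': 1, 'y': 2}
i=3, x='z': counts = {'z': 3, 'x': 1, 'y': 2}
i=4, x='x': counts = {'z': 3, 'x': 5, 'y': 2}
i=5, x='z': counts = {'z': 8, 'x': 5, 'y': 2}
i=6, x='z': counts = {'z': 14, 'x': 5, 'y': 2}
i=7, x='x': counts = {'z': 14, 'x': 12, 'y': 2}
i=8, x='x': counts = {'z': 14, 'x': 20, 'y': 2}
i=9, x='y': counts = {'z': 14, 'x': 20, 'y': 11}

{'z': 14, 'x': 20, 'y': 11}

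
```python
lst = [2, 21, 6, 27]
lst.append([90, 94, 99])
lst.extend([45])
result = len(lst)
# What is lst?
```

After line 1: lst = [2, 21, 6, 27]
After line 2 (append adds [90, 94, 99] as single element): lst = [2, 21, 6, 27, [90, 94, 99]]
After line 3 (extend unpacks [45], adds 45): lst = [2, 21, 6, 27, [90, 94, 99], 45]
After line 4: result = len(lst) = 6

[2, 21, 6, 27, [90, 94, 99], 45]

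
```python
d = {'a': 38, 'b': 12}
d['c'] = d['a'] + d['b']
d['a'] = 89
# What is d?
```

After line 1: d = {'a': 38, 'b': 12}
After line 2 (d['c'] = 38 + 12): d = {'a': 38, 'b': 12, 'c': 50}
After line 3: d = {'a': 89, 'b': 12, 'c': 50}

{'a': 89, 'b': 12, 'c': 50}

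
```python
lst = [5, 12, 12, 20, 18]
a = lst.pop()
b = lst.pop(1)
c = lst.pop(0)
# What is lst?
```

After line 1: lst = [5, 12, 12, 20, 18]
After line 2 (pop() -> a = 18): lst = [5, 12, 12, 20]
After line 3 (pop(1) -> b = 12): lst = [5, 12, 20]
After line 4 (pop(0) -> c = 5): lst = [12, 20]

[12, 20]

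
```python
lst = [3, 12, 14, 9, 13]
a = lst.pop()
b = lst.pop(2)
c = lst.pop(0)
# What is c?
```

After line 1: lst = [3, 12, 14, 9, 13]
After line 2 (pop() -> a = 13): lst = [3, 12, 14, 9]
After line 3 (pop(2) -> b = 14): lst = [3, 12, 9]
After line 4 (pop(0) -> c = 3): lst = [12, 9]

3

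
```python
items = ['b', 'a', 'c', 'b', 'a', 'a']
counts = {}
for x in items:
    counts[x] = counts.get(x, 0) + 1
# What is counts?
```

Initial: counts = {}, items = ['b', 'a', 'c', 'b', 'a', 'a']
See 'b': counts = {'b': 1}
See 'a': counts = {'b': 1, 'a': 1}
See 'c': counts = {'b': 1, 'a': 1, 'c': 1}
See 'b': counts = {'b': 2, 'a': 1, 'c': 1}
See 'a': counts = {'b': 2, 'a': 2, 'c': 1}
See 'a': counts = {'b': 2, 'a': 3, 'c': 1}

{'b': 2, 'a': 3, 'c': 1}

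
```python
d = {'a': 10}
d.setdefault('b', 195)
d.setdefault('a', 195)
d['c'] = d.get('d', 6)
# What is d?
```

After line 1: d = {'a': 10}
After line 2 (setdefault adds 'b'=195): d = {'a': 10, 'b': 195}
After line 3 (setdefault 'a' no-op, already exists): d = {'a': 10, 'b': 195}
After line 4 (get('d', 6) returns default since 'd' not in d): d = {'a': 10, 'b': 195, 'c': 6}

{'a': 10, 'b': 195, 'c': 6}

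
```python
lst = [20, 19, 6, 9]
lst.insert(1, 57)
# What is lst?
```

[20, 57, 19, 6, 9]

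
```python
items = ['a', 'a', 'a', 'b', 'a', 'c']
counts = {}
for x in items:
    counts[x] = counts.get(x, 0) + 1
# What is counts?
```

Initial: counts = {}, items = ['a', 'a', 'a', 'b', 'a', 'c']
See 'a': counts = {'a': 1}
See 'a': counts = {'a': 2}
See 'a': counts = {'a': 3}
See 'b': counts = {'a': 3, 'b': 1}
See 'a': counts = {'a': 4, 'b': 1}
See 'c': counts = {'a': 4, 'b': 1, 'c': 1}

{'a': 4, 'b': 1, 'c': 1}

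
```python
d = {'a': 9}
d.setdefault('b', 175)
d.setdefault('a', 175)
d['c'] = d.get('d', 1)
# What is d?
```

After line 1: d = {'a': 9}
After line 2 (setdefault adds 'b'=175): d = {'a': 9, 'b': 175}
After line 3 (setdefault 'a' no-op, already exists): d = {'a': 9, 'b': 175}
After line 4 (get('d', 1) returns default since 'd' not in d): d = {'a': 9, 'b': 175, 'c': 1}

{'a': 9, 'b': 175, 'c': 1}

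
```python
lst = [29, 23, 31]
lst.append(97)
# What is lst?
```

[29, 23, 31, 97]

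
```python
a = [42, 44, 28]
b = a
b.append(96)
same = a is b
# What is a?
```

After line 1: a = [42, 44, 28]
After line 2 (b = a is an alias, same object): a = [42, 44, 28], b = [42, 44, 28]
After line 3 (b.append mutates the shared list): a = [42, 44, 28, 96], b = [42, 44, 28, 96]
After line 4 (same = a is b; same object -> True): same = True

[42, 44, 28, 96]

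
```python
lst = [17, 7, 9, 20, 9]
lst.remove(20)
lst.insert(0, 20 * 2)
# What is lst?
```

After line 1: lst = [17, 7, 9, 20, 9]
After line 2 (remove first 20): lst = [17, 7, 9, 9]
After line 3 (insert 40 at index 0): lst = [40, 17, 7, 9, 9]

[40, 17, 7, 9, 9]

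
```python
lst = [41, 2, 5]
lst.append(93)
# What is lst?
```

[41, 2, 5, 93]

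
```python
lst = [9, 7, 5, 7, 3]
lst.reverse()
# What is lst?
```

[3, 7, 5, 7, 9]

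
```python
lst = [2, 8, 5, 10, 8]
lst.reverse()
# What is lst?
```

[8, 10, 5, 8, 2]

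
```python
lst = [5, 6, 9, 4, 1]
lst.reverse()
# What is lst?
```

[1, 4, 9, 6, 5]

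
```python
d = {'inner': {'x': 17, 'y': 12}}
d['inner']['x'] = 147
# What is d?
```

After line 1: d = {'inner': {'x': 17, 'y': 12}}
After line 2 (inner x overwritten): d = {'inner': {'x': 147, 'y': 12}}

{'inner': {'x': 147, 'y': 12}}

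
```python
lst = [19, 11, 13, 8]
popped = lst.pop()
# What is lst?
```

[19, 11, 13]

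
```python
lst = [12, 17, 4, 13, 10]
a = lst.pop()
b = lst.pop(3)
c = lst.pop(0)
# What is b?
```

After line 1: lst = [12, 17, 4, 13, 10]
After line 2 (pop() -> a = 10): lst = [12, 17, 4, 13]
After line 3 (pop(3) -> b = 13): lst = [12, 17, 4]
After line 4 (pop(0) -> c = 12): lst = [17, 4]

13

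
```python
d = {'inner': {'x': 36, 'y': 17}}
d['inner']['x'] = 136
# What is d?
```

After line 1: d = {'inner': {'x': 36, 'y': 17}}
After line 2 (inner x overwritten): d = {'inner': {'x': 136, 'y': 17}}

{'inner': {'x': 136, 'y': 17}}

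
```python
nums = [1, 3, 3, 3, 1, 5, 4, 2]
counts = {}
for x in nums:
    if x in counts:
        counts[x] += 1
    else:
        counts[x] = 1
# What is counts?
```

Initial: counts = {}, nums = [1, 3, 3, 3, 1, 5, 4, 2]
See 1: counts = {1: 1}
See 3: counts = {1: 1, 3: 1}
See 3: counts = {1: 1, 3: 2}
See 3: counts = {1: 1, 3: 3}
See 1: counts = {1: 2, 3: 3}
See 5: counts = {1: 2, 3: 3, 5: 1}
See 4: counts = {1: 2, 3: 3, 5: 1, 4: 1}
See 2: counts = {1: 2, 3: 3, 5: 1, 4: 1, 2: 1}

{1: 2, 3: 3, 5: 1, 4: 1, 2: 1}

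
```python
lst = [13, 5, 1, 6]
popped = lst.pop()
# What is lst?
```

[13, 5, 1]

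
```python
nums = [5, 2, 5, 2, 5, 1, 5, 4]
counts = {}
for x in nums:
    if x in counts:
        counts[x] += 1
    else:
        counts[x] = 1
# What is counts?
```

Initial: counts = {}, nums = [5, 2, 5, 2, 5, 1, 5, 4]
See 5: counts = {5: 1}
See 2: counts = {5: 1, 2: 1}
See 5: counts = {5: 2, 2: 1}
See 2: counts = {5: 2, 2: 2}
See 5: counts = {5: 3, 2: 2}
See 1: counts = {5: 3, 2: 2, 1: 1}
See 5: counts = {5: 4, 2: 2, 1: 1}
See 4: counts = {5: 4, 2: 2, 1: 1, 4: 1}

{5: 4, 2: 2, 1: 1, 4: 1}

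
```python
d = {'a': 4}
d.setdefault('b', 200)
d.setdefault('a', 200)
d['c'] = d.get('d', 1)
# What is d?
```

After line 1: d = {'a': 4}
After line 2 (setdefault adds 'b'=200): d = {'a': 4, 'b': 200}
After line 3 (setdefault 'a' no-op, already exists): d = {'a': 4, 'b': 200}
After line 4 (get('d', 1) returns default since 'd' not in d): d = {'a': 4, 'b': 200, 'c': 1}

{'a': 4, 'b': 200, 'c': 1}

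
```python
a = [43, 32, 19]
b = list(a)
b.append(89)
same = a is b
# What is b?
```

After line 1: a = [43, 32, 19]
After line 2 (b = list(a) is a shallow copy, new object): a = [43, 32, 19], b = [43, 32, 19]
After line 3 (append only mutates b): a = [43, 32, 19], b = [43, 32, 19, 89]
After line 4 (same = a is b; different objects -> False): same = False

[43, 32, 19, 89]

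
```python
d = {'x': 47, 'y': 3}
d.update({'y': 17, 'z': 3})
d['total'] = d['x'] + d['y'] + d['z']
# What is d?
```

After line 1: d = {'x': 47, 'y': 3}
After line 2 (y overwritten, z added): d = {'x': 47, 'y': 17, 'z': 3}
After line 3 (total = 47 + 17 + 3 = 67): d = {'x': 47, 'y': 17, 'z': 3, 'total': 67}

{'x': 47, 'y': 17, 'z': 3, 'total': 67}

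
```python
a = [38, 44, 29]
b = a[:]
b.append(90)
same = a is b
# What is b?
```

After line 1: a = [38, 44, 29]
After line 2 (b = a[:] is a shallow copy, new object): a = [38, 44, 29], b = [38, 44, 29]
After line 3 (append only mutates b): a = [38, 44, 29], b = [38, 44, 29, 90]
After line 4 (same = a is b; different objects -> False): same = False

[38, 44, 29, 90]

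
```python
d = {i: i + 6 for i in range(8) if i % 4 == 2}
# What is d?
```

{2: 8, 6: 12}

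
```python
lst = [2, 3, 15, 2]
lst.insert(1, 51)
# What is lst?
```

[2, 51, 3, 15, 2]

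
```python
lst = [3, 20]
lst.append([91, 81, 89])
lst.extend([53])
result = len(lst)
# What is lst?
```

After line 1: lst = [3, 20]
After line 2 (append adds [91, 81, 89] as single element): lst = [3, 20, [91, 81, 89]]
After line 3 (extend unpacks [53], adds 53): lst = [3, 20, [91, 81, 89], 53]
After line 4: result = len(lst) = 4

[3, 20, [91, 81, 89], 53]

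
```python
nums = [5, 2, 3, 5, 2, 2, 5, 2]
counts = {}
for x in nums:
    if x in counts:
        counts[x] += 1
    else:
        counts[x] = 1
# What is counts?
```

Initial: counts = {}, nums = [5, 2, 3, 5, 2, 2, 5, 2]
See 5: counts = {5: 1}
See 2: counts = {5: 1, 2: 1}
See 3: counts = {5: 1, 2: 1, 3: 1}
See 5: counts = {5: 2, 2: 1, 3: 1}
See 2: counts = {5: 2, 2: 2, 3: 1}
See 2: counts = {5: 2, 2: 3, 3: 1}
See 5: counts = {5: 3, 2: 3, 3: 1}
See 2: counts = {5: 3, 2: 4, 3: 1}

{5: 3, 2: 4, 3: 1}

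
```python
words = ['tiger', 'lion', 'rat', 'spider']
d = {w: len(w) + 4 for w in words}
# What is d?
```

{'tiger': 9, 'lion': 8, 'rat': 7, 'spider': 10}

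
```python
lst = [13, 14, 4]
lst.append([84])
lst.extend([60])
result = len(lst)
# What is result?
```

After line 1: lst = [13, 14, 4]
After line 2 (append adds [84] as single element): lst = [13, 14, 4, [84]]
After line 3 (extend unpacks [60], adds 60): lst = [13, 14, 4, [84], 60]
After line 4: result = len(lst) = 5

5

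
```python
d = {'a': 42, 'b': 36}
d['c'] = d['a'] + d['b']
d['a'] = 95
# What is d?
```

After line 1: d = {'a': 42, 'b': 36}
After line 2 (d['c'] = 42 + 36): d = {'a': 42, 'b': 36, 'c': 78}
After line 3: d = {'a': 95, 'b': 36, 'c': 78}

{'a': 95, 'b': 36, 'c': 78}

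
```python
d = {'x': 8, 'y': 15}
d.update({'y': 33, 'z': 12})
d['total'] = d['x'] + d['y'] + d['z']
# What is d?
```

After line 1: d = {'x': 8, 'y': 15}
After line 2 (y overwritten, z added): d = {'x': 8, 'y': 33, 'z': 12}
After line 3 (total = 8 + 33 + 12 = 53): d = {'x': 8, 'y': 33, 'z': 12, 'total': 53}

{'x': 8, 'y': 33, 'z': 12, 'total': 53}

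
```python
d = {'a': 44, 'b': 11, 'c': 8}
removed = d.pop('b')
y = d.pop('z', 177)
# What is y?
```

After line 1: d = {'a': 44, 'b': 11, 'c': 8}
After line 2 (pop 'b' returns 11): d = {'a': 44, 'c': 8}, removed = 11
After line 3 (pop 'z' missing, returns default 177): d = {'a': 44, 'c': 8}, y = 177

177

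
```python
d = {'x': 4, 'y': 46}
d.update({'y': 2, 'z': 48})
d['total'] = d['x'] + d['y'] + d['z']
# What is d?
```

After line 1: d = {'x': 4, 'y': 46}
After line 2 (y overwritten, z added): d = {'x': 4, 'y': 2, 'z': 48}
After line 3 (total = 4 + 2 + 48 = 54): d = {'x': 4, 'y': 2, 'z': 48, 'total': 54}

{'x': 4, 'y': 2, 'z': 48, 'total': 54}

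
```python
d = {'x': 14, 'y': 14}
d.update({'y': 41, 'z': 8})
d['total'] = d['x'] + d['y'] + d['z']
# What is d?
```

After line 1: d = {'x': 14, 'y': 14}
After line 2 (y overwritten, z added): d = {'x': 14, 'y': 41, 'z': 8}
After line 3 (total = 14 + 41 + 8 = 63): d = {'x': 14, 'y': 41, 'z': 8, 'total': 63}

{'x': 14, 'y': 41, 'z': 8, 'total': 63}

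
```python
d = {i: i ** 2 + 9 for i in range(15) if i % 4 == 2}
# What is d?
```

{2: 13, 6: 45, 10: 109, 14: 205}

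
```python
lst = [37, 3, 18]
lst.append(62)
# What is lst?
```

[37, 3, 18, 62]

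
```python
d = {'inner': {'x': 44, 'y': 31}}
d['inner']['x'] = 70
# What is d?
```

After line 1: d = {'inner': {'x': 44, 'y': 31}}
After line 2 (inner x overwritten): d = {'inner': {'x': 70, 'y': 31}}

{'inner': {'x': 70, 'y': 31}}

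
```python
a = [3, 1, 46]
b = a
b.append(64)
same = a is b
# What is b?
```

After line 1: a = [3, 1, 46]
After line 2 (b = a is an alias, same object): a = [3, 1, 46], b = [3, 1, 46]
After line 3 (b.append mutates the shared list): a = [3, 1, 46, 64], b = [3, 1, 46, 64]
After line 4 (same = a is b; same object -> True): same = True

[3, 1, 46, 64]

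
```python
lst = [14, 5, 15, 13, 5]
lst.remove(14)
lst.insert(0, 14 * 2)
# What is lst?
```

After line 1: lst = [14, 5, 15, 13, 5]
After line 2 (remove first 14): lst = [5, 15, 13, 5]
After line 3 (insert 28 at index 0): lst = [28, 5, 15, 13, 5]

[28, 5, 15, 13, 5]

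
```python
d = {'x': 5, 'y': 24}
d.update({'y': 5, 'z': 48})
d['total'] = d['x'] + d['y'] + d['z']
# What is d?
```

After line 1: d = {'x': 5, 'y': 24}
After line 2 (y overwritten, z added): d = {'x': 5, 'y': 5, 'z': 48}
After line 3 (total = 5 + 5 + 48 = 58): d = {'x': 5, 'y': 5, 'z': 48, 'total': 58}

{'x': 5, 'y': 5, 'z': 48, 'total': 58}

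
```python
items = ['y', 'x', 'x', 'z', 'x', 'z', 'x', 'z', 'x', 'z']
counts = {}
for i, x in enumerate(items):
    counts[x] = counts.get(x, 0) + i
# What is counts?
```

Initial: counts = {}, items = ['y', 'x', 'x', 'z', 'x', 'z', 'x', 'z', 'x', 'z']
i=0, x='y': counts = {'y': 0}
i=1, x='x': counts = {'y': 0, 'x': 1}
i=2, x='x': counts = {'y': 0, 'x': 3}
i=3, x='z': counts = {'y': 0, 'x': 3, 'z': 3}
i=4, x='x': counts = {'y': 0, 'x': 7, 'z': 3}
i=5, x='z': counts = {'y': 0, 'x': 7, 'z': 8}
i=6, x='x': counts = {'y': 0, 'x': 13, 'z': 8}
i=7, x='z': counts = {'y': 0, 'x': 13, 'z': 15}
i=8, x='x': counts = {'y': 0, 'x': 21, 'z': 15}
i=9, x='z': counts = {'y': 0, 'x': 21, 'z': 24}

{'y': 0, 'x': 21, 'z': 24}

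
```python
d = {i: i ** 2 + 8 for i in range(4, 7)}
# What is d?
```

{4: 24, 5: 33, 6: 44}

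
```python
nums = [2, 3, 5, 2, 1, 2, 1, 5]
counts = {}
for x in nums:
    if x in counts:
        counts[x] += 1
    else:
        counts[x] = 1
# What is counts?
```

Initial: counts = {}, nums = [2, 3, 5, 2, 1, 2, 1, 5]
See 2: counts = {2: 1}
See 3: counts = {2: 1, 3: 1}
See 5: counts = {2: 1, 3: 1, 5: 1}
See 2: counts = {2: 2, 3: 1, 5: 1}
See 1: counts = {2: 2, 3: 1, 5: 1, 1: 1}
See 2: counts = {2: 3, 3: 1, 5: 1, 1: 1}
See 1: counts = {2: 3, 3: 1, 5: 1, 1: 2}
See 5: counts = {2: 3, 3: 1, 5: 2, 1: 2}

{2: 3, 3: 1, 5: 2, 1: 2}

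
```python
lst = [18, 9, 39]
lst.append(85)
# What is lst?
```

[18, 9, 39, 85]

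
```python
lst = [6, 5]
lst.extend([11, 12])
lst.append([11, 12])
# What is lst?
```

After line 1: lst = [6, 5]
After line 2 (extend unpacks [11, 12]): lst = [6, 5, 11, 12]
After line 3 (append adds [11, 12] as single element): lst = [6, 5, 11, 12, [11, 12]]

[6, 5, 11, 12, [11, 12]]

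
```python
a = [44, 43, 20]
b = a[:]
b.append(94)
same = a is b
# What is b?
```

After line 1: a = [44, 43, 20]
After line 2 (b = a[:] is a shallow copy, new object): a = [44, 43, 20], b = [44, 43, 20]
After line 3 (append only mutates b): a = [44, 43, 20], b = [44, 43, 20, 94]
After line 4 (same = a is b; different objects -> False): same = False

[44, 43, 20, 94]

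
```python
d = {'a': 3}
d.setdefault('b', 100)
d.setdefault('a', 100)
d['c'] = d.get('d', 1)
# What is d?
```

After line 1: d = {'a': 3}
After line 2 (setdefault adds 'b'=100): d = {'a': 3, 'b': 100}
After line 3 (setdefault 'a' no-op, already exists): d = {'a': 3, 'b': 100}
After line 4 (get('d', 1) returns default since 'd' not in d): d = {'a': 3, 'b': 100, 'c': 1}

{'a': 3, 'b': 100, 'c': 1}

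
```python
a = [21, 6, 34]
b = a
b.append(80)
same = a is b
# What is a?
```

After line 1: a = [21, 6, 34]
After line 2 (b = a is an alias, same object): a = [21, 6, 34], b = [21, 6, 34]
After line 3 (b.append mutates the shared list): a = [21, 6, 34, 80], b = [21, 6, 34, 80]
After line 4 (same = a is b; same object -> True): same = True

[21, 6, 34, 80]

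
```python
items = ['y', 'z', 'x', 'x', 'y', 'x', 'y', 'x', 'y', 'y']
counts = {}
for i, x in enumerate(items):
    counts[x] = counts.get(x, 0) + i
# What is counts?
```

Initial: counts = {}, items = ['y', 'z', 'x', 'x', 'y', 'x', 'y', 'x', 'y', 'y']
i=0, x='y': counts = {'y': 0}
i=1, x='z': counts = {'y': 0, 'z': 1}
i=2, x='x': counts = {'y': 0, 'z': 1, 'x': 2}
i=3, x='x': counts = {'y': 0, 'z': 1, 'x': 5}
i=4, x='y': counts = {'y': 4, 'z': 1, 'x': 5}
i=5, x='x': counts = {'y': 4, 'z': 1, 'x': 10}
i=6, x='y': counts = {'y': 10, 'z': 1, 'x': 10}
i=7, x='x': counts = {'y': 10, 'z': 1, 'x': 17}
i=8, x='y': counts = {'y': 18, 'z': 1, 'x': 17}
i=9, x='y': counts = {'y': 27, 'z': 1, 'x': 17}

{'y': 27, 'z': 1, 'x': 17}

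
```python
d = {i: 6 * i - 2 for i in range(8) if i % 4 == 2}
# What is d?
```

{2: 10, 6: 34}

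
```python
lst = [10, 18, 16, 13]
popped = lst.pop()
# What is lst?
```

[10, 18, 16]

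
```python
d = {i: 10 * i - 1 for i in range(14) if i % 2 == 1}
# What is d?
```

{1: 9, 3: 29, 5: 49, 7: 69, 9: 89, 11: 109, 13: 129}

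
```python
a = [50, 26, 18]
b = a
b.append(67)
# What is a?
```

After line 1: a = [50, 26, 18]
After line 2 (b = a is an alias, same object): a = [50, 26, 18], b = [50, 26, 18]
After line 3 (b.append mutates the shared list): a = [50, 26, 18, 67], b = [50, 26, 18, 67]

[50, 26, 18, 67]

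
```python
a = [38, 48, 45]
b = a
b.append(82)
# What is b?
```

After line 1: a = [38, 48, 45]
After line 2 (b = a is an alias, same object): a = [38, 48, 45], b = [38, 48, 45]
After line 3 (b.append mutates the shared list): a = [38, 48, 45, 82], b = [38, 48, 45, 82]

[38, 48, 45, 82]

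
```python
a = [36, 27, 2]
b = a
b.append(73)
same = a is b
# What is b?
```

After line 1: a = [36, 27, 2]
After line 2 (b = a is an alias, same object): a = [36, 27, 2], b = [36, 27, 2]
After line 3 (b.append mutates the shared list): a = [36, 27, 2, 73], b = [36, 27, 2, 73]
After line 4 (same = a is b; same object -> True): same = True

[36, 27, 2, 73]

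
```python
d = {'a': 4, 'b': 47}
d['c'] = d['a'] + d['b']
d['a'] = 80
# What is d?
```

After line 1: d = {'a': 4, 'b': 47}
After line 2 (d['c'] = 4 + 47): d = {'a': 4, 'b': 47, 'c': 51}
After line 3: d = {'a': 80, 'b': 47, 'c': 51}

{'a': 80, 'b': 47, 'c': 51}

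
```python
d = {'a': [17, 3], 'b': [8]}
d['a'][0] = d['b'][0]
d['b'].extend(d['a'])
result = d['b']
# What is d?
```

After line 1: d = {'a': [17, 3], 'b': [8]}
After line 2 (a[0] = b[0] = 8): d = {'a': [8, 3], 'b': [8]}
After line 3 (b.extend(a) appends [8, 3]): d = {'a': [8, 3], 'b': [8, 8, 3]}
After line 4: result = d['b'] = [8, 8, 3]

{'a': [8, 3], 'b': [8, 8, 3]}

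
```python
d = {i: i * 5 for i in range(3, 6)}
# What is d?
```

{3: 15, 4: 20, 5: 25}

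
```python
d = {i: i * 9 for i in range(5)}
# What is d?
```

{0: 0, 1: 9, 2: 18, 3: 27, 4: 36}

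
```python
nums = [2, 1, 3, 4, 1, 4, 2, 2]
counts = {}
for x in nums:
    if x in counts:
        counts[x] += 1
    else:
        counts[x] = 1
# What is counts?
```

Initial: counts = {}, nums = [2, 1, 3, 4, 1, 4, 2, 2]
See 2: counts = {2: 1}
See 1: counts = {2: 1, 1: 1}
See 3: counts = {2: 1, 1: 1, 3: 1}
See 4: counts = {2: 1, 1: 1, 3: 1, 4: 1}
See 1: counts = {2: 1, 1: 2, 3: 1, 4: 1}
See 4: counts = {2: 1, 1: 2, 3: 1, 4: 2}
See 2: counts = {2: 2, 1: 2, 3: 1, 4: 2}
See 2: counts = {2: 3, 1: 2, 3: 1, 4: 2}

{2: 3, 1: 2, 3: 1, 4: 2}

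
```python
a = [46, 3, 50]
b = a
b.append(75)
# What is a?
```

After line 1: a = [46, 3, 50]
After line 2 (b = a is an alias, same object): a = [46, 3, 50], b = [46, 3, 50]
After line 3 (b.append mutates the shared list): a = [46, 3, 50, 75], b = [46, 3, 50, 75]

[46, 3, 50, 75]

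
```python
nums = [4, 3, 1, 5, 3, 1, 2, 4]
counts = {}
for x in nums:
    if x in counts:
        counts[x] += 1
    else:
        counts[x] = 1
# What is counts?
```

Initial: counts = {}, nums = [4, 3, 1, 5, 3, 1, 2, 4]
See 4: counts = {4: 1}
See 3: counts = {4: 1, 3: 1}
See 1: counts = {4: 1, 3: 1, 1: 1}
See 5: counts = {4: 1, 3: 1, 1: 1, 5: 1}
See 3: counts = {4: 1, 3: 2, 1: 1, 5: 1}
See 1: counts = {4: 1, 3: 2, 1: 2, 5: 1}
See 2: counts = {4: 1, 3: 2, 1: 2, 5: 1, 2: 1}
See 4: counts = {4: 2, 3: 2, 1: 2, 5: 1, 2: 1}

{4: 2, 3: 2, 1: 2, 5: 1, 2: 1}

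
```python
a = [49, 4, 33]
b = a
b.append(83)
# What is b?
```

After line 1: a = [49, 4, 33]
After line 2 (b = a is an alias, same object): a = [49, 4, 33], b = [49, 4, 33]
After line 3 (b.append mutates the shared list): a = [49, 4, 33, 83], b = [49, 4, 33, 83]

[49, 4, 33, 83]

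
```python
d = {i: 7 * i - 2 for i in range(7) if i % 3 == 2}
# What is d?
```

{2: 12, 5: 33}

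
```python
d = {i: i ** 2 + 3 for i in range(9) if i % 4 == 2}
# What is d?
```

{2: 7, 6: 39}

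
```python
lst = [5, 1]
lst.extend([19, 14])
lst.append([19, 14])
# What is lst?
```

After line 1: lst = [5, 1]
After line 2 (extend unpacks [19, 14]): lst = [5, 1, 19, 14]
After line 3 (append adds [19, 14] as single element): lst = [5, 1, 19, 14, [19, 14]]

[5, 1, 19, 14, [19, 14]]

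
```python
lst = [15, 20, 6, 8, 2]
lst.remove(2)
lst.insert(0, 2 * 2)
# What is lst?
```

After line 1: lst = [15, 20, 6, 8, 2]
After line 2 (remove first 2): lst = [15, 20, 6, 8]
After line 3 (insert 4 at index 0): lst = [4, 15, 20, 6, 8]

[4, 15, 20, 6, 8]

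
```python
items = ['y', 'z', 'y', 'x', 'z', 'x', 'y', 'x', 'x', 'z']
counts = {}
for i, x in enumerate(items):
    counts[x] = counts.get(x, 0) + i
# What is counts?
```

Initial: counts = {}, items = ['y', 'z', 'y', 'x', 'z', 'x', 'y', 'x', 'x', 'z']
i=0, x='y': counts = {'y': 0}
i=1, x='z': counts = {'y': 0, 'z': 1}
i=2, x='y': counts = {'y': 2, 'z': 1}
i=3, x='x': counts = {'y': 2, 'z': 1, 'x': 3}
i=4, x='z': counts = {'y': 2, 'z': 5, 'x': 3}
i=5, x='x': counts = {'y': 2, 'z': 5, 'x': 8}
i=6, x='y': counts = {'y': 8, 'z': 5, 'x': 8}
i=7, x='x': counts = {'y': 8, 'z': 5, 'x': 15}
i=8, x='x': counts = {'y': 8, 'z': 5, 'x': 23}
i=9, x='z': counts = {'y': 8, 'z': 14, 'x': 23}

{'y': 8, 'z': 14, 'x': 23}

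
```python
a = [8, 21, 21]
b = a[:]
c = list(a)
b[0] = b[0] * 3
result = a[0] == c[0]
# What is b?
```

After line 1: a = [8, 21, 21]
After line 2 (b = a[:], copy): a = [8, 21, 21], b = [8, 21, 21]
After line 3 (c = list(a) is a copy, new object): c = [8, 21, 21]
After line 4 (b[0] = 8 * 3 = 24; only b mutates (copy)): a = [8, 21, 21], b = [24, 21, 21], c = [8, 21, 21]
After line 5 (a[0] = 8, c[0] = 8; result = True)

[24, 21, 21]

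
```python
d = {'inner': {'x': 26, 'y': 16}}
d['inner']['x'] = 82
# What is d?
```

After line 1: d = {'inner': {'x': 26, 'y': 16}}
After line 2 (inner x overwritten): d = {'inner': {'x': 82, 'y': 16}}

{'inner': {'x': 82, 'y': 16}}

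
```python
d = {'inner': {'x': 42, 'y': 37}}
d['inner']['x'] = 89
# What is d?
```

After line 1: d = {'inner': {'x': 42, 'y': 37}}
After line 2 (inner x overwritten): d = {'inner': {'x': 89, 'y': 37}}

{'inner': {'x': 89, 'y': 37}}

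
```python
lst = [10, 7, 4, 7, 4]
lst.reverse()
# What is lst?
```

[4, 7, 4, 7, 10]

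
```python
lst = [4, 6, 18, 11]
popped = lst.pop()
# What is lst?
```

[4, 6, 18]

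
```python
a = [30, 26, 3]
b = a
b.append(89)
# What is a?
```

After line 1: a = [30, 26, 3]
After line 2 (b = a is an alias, same object): a = [30, 26, 3], b = [30, 26, 3]
After line 3 (b.append mutates the shared list): a = [30, 26, 3, 89], b = [30, 26, 3, 89]

[30, 26, 3, 89]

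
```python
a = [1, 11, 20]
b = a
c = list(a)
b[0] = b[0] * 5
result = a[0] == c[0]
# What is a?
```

After line 1: a = [1, 11, 20]
After line 2 (b = a, alias): a = [1, 11, 20], b = [1, 11, 20]
After line 3 (c = list(a) is a copy, new object): c = [1, 11, 20]
After line 4 (b[0] = 1 * 5 = 5; mutates shared a/b): a = b = [5, 11, 20], c = [1, 11, 20]
After line 5 (a[0] = 5, c[0] = 1; result = False)

[5, 11, 20]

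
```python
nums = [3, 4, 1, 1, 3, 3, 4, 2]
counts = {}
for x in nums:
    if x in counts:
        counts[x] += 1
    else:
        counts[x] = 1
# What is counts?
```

Initial: counts = {}, nums = [3, 4, 1, 1, 3, 3, 4, 2]
See 3: counts = {3: 1}
See 4: counts = {3: 1, 4: 1}
See 1: counts = {3: 1, 4: 1, 1: 1}
See 1: counts = {3: 1, 4: 1, 1: 2}
See 3: counts = {3: 2, 4: 1, 1: 2}
See 3: counts = {3: 3, 4: 1, 1: 2}
See 4: counts = {3: 3, 4: 2, 1: 2}
See 2: counts = {3: 3, 4: 2, 1: 2, 2: 1}

{3: 3, 4: 2, 1: 2, 2: 1}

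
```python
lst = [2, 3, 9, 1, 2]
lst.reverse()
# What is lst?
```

[2, 1, 9, 3, 2]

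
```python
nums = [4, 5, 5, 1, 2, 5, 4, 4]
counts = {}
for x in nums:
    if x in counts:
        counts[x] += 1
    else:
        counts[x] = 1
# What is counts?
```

Initial: counts = {}, nums = [4, 5, 5, 1, 2, 5, 4, 4]
See 4: counts = {4: 1}
See 5: counts = {4: 1, 5: 1}
See 5: counts = {4: 1, 5: 2}
See 1: counts = {4: 1, 5: 2, 1: 1}
See 2: counts = {4: 1, 5: 2, 1: 1, 2: 1}
See 5: counts = {4: 1, 5: 3, 1: 1, 2: 1}
See 4: counts = {4: 2, 5: 3, 1: 1, 2: 1}
See 4: counts = {4: 3, 5: 3, 1: 1, 2: 1}

{4: 3, 5: 3, 1: 1, 2: 1}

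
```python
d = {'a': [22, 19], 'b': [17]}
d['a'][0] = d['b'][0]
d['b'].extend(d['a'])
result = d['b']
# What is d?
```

After line 1: d = {'a': [22, 19], 'b': [17]}
After line 2 (a[0] = b[0] = 17): d = {'a': [17, 19], 'b': [17]}
After line 3 (b.extend(a) appends [17, 19]): d = {'a': [17, 19], 'b': [17, 17, 19]}
After line 4: result = d['b'] = [17, 17, 19]

{'a': [17, 19], 'b': [17, 17, 19]}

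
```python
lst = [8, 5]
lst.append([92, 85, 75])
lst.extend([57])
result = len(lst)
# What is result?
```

After line 1: lst = [8, 5]
After line 2 (append adds [92, 85, 75] as single element): lst = [8, 5, [92, 85, 75]]
After line 3 (extend unpacks [57], adds 57): lst = [8, 5, [92, 85, 75], 57]
After line 4: result = len(lst) = 4

4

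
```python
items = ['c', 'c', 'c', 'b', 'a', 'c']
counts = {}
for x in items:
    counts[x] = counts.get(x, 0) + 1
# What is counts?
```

Initial: counts = {}, items = ['c', 'c', 'c', 'b', 'a', 'c']
See 'c': counts = {'c': 1}
See 'c': counts = {'c': 2}
See 'c': counts = {'c': 3}
See 'b': counts = {'c': 3, 'b': 1}
See 'a': counts = {'c': 3, 'b': 1, 'a': 1}
See 'c': counts = {'c': 4, 'b': 1, 'a': 1}

{'c': 4, 'b': 1, 'a': 1}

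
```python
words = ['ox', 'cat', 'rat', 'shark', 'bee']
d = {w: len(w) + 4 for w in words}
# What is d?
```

{'ox': 6, 'cat': 7, 'rat': 7, 'shark': 9, 'bee': 7}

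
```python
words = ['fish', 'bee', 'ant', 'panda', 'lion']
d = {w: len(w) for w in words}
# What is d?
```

{'fish': 4, 'bee': 3, 'ant': 3, 'panda': 5, 'lion': 4}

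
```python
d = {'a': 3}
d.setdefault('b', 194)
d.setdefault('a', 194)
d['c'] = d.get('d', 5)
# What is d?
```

After line 1: d = {'a': 3}
After line 2 (setdefault adds 'b'=194): d = {'a': 3, 'b': 194}
After line 3 (setdefault 'a' no-op, already exists): d = {'a': 3, 'b': 194}
After line 4 (get('d', 5) returns default since 'd' not in d): d = {'a': 3, 'b': 194, 'c': 5}

{'a': 3, 'b': 194, 'c': 5}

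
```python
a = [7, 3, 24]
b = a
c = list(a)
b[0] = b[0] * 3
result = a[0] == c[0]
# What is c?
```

After line 1: a = [7, 3, 24]
After line 2 (b = a, alias): a = [7, 3, 24], b = [7, 3, 24]
After line 3 (c = list(a) is a copy, new object): c = [7, 3, 24]
After line 4 (b[0] = 7 * 3 = 21; mutates shared a/b): a = b = [21, 3, 24], c = [7, 3, 24]
After line 5 (a[0] = 21, c[0] = 7; result = False)

[7, 3, 24]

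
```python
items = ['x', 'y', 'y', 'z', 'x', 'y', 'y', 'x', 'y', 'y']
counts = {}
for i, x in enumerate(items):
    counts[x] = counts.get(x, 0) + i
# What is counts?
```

Initial: counts = {}, items = ['x', 'y', 'y', 'z', 'x', 'y', 'y', 'x', 'y', 'y']
i=0, x='x': counts = {'x': 0}
i=1, x='y': counts = {'x': 0, 'y': 1}
i=2, x='y': counts = {'x': 0, 'y': 3}
i=3, x='z': counts = {'x': 0, 'y': 3, 'z': 3}
i=4, x='x': counts = {'x': 4, 'y': 3, 'z': 3}
i=5, x='y': counts = {'x': 4, 'y': 8, 'z': 3}
i=6, x='y': counts = {'x': 4, 'y': 14, 'z': 3}
i=7, x='x': counts = {'x': 11, 'y': 14, 'z': 3}
i=8, x='y': counts = {'x': 11, 'y': 22, 'z': 3}
i=9, x='y': counts = {'x': 11, 'y': 31, 'z': 3}

{'x': 11, 'y': 31, 'z': 3}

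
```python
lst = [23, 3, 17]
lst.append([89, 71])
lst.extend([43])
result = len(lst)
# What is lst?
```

After line 1: lst = [23, 3, 17]
After line 2 (append adds [89, 71] as single element): lst = [23, 3, 17, [89, 71]]
After line 3 (extend unpacks [43], adds 43): lst = [23, 3, 17, [89, 71], 43]
After line 4: result = len(lst) = 5

[23, 3, 17, [89, 71], 43]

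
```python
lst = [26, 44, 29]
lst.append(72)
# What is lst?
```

[26, 44, 29, 72]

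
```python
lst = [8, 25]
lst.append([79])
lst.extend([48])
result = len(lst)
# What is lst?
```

After line 1: lst = [8, 25]
After line 2 (append adds [79] as single element): lst = [8, 25, [79]]
After line 3 (extend unpacks [48], adds 48): lst = [8, 25, [79], 48]
After line 4: result = len(lst) = 4

[8, 25, [79], 48]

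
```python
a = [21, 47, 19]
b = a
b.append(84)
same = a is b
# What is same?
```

After line 1: a = [21, 47, 19]
After line 2 (b = a is an alias, same object): a = [21, 47, 19], b = [21, 47, 19]
After line 3 (b.append mutates the shared list): a = [21, 47, 19, 84], b = [21, 47, 19, 84]
After line 4 (same = a is b; same object -> True): same = True

True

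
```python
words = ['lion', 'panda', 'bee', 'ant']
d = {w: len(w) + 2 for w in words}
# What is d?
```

{'lion': 6, 'panda': 7, 'bee': 5, 'ant': 5}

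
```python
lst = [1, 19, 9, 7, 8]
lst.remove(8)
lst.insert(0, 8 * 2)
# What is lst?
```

After line 1: lst = [1, 19, 9, 7, 8]
After line 2 (remove first 8): lst = [1, 19, 9, 7]
After line 3 (insert 16 at index 0): lst = [16, 1, 19, 9, 7]

[16, 1, 19, 9, 7]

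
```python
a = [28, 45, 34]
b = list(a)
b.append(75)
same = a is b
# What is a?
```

After line 1: a = [28, 45, 34]
After line 2 (b = list(a) is a shallow copy, new object): a = [28, 45, 34], b = [28, 45, 34]
After line 3 (append only mutates b): a = [28, 45, 34], b = [28, 45, 34, 75]
After line 4 (same = a is b; different objects -> False): same = False

[28, 45, 34]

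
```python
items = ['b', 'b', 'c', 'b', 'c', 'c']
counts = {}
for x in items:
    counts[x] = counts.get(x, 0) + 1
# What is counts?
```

Initial: counts = {}, items = ['b', 'b', 'c', 'b', 'c', 'c']
See 'b': counts = {'b': 1}
See 'b': counts = {'b': 2}
See 'c': counts = {'b': 2, 'c': 1}
See 'b': counts = {'b': 3, 'c': 1}
See 'c': counts = {'b': 3, 'c': 2}
See 'c': counts = {'b': 3, 'c': 3}

{'b': 3, 'c': 3}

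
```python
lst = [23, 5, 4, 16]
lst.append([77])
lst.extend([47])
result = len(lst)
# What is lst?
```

After line 1: lst = [23, 5, 4, 16]
After line 2 (append adds [77] as single element): lst = [23, 5, 4, 16, [77]]
After line 3 (extend unpacks [47], adds 47): lst = [23, 5, 4, 16, [77], 47]
After line 4: result = len(lst) = 6

[23, 5, 4, 16, [77], 47]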